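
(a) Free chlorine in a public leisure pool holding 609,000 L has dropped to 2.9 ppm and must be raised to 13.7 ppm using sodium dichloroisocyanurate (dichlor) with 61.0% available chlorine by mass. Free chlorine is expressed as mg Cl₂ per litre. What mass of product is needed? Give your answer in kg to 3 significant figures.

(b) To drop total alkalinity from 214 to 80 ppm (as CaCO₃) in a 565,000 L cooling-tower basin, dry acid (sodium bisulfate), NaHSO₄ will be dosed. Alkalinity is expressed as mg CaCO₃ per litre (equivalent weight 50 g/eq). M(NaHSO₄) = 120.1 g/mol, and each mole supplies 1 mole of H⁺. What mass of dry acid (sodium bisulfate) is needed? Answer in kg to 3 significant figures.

(a) 10.8 kg; (b) 182 kg

(a) Chlorine deficit: 13.7 − 2.9 = 10.8 ppm = 10.8 mg/L as Cl₂.
(a) Cl₂ equivalent needed: 10.8 mg/L × 609,000 L = 6,577,000 mg = 6577 g.
(a) Product at 61.0% available chlorine: 6577 / 0.61 = 10,780 g.

(b) Alkalinity to neutralize: (214 − 80) = 134 mg/L as CaCO₃ × 565,000 L = 75,710 g as CaCO₃.
(b) Equivalents of H⁺ required: 75,710 ÷ 50 g/eq = 1514 eq = 1514 mol NaHSO₄.
(b) Mass of NaHSO₄: 1514 × 120.1 = 181,900 g.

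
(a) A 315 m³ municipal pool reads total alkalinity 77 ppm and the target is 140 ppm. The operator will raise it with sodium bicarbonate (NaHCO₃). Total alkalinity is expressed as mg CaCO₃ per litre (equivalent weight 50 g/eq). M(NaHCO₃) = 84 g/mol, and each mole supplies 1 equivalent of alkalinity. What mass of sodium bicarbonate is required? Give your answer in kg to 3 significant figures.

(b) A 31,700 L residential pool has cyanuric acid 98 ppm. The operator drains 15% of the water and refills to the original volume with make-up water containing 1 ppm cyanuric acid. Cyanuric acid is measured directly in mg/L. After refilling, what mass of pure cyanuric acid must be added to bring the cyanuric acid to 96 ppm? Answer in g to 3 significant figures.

(a) 33.3 kg; (b) 398 g

(a) Volume: 315 m³ = 315,000 L.
(a) Alkalinity to add: (140 − 77) = 63 mg/L as CaCO₃ × 315,000 L = 19,840 g as CaCO₃.
(a) Equivalents: 19,840 g ÷ 50 g/eq = 396.9 eq.
(a) NaHCO₃ supplies 1 eq per mole → 396.9 mol.
(a) Mass: 396.9 mol × 84 g/mol = 33,340 g.

(b) After draining 15% and refilling: 98 × 0.85 + 1 × 0.15 = 83.45 ppm.
(b) Deficit to target: 96 − 83.45 = 12.55 mg/L.
(b) Mass: 12.55 mg/L × 31,700 L = 397.8 g cyanuric acid.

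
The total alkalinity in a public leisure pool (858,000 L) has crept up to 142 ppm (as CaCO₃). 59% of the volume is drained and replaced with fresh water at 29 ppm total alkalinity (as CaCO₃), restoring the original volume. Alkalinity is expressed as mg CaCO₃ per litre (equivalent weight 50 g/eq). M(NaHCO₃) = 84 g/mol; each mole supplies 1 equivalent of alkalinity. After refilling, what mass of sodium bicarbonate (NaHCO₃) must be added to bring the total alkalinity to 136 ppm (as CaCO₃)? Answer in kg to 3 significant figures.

87.5 kg

After draining 59% and refilling: 142 × 0.41 + 29 × 0.59 = 75.33 ppm.
Deficit to target: 136 − 75.33 = 60.67 mg/L.
As CaCO₃: 60.67 mg/L × 858,000 L = 52,050 g; ÷ 50 g/eq ÷ 1 = 1041 mol NaHCO₃.
Mass: 1041 × 84 = 87,450 g.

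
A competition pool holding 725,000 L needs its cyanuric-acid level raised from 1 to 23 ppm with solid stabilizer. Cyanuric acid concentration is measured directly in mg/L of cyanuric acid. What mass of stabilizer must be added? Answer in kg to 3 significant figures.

15.9 kg

CYA to add: (23 − 1) = 22 mg/L × 725,000 L = 15,950 g cyanuric acid.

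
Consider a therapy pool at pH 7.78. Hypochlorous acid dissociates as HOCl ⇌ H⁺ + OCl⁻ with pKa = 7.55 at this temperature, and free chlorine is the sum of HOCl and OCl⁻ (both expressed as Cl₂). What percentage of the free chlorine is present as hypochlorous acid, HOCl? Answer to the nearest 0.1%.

[OCl⁻]/[HOCl] = 10^(pH − pKa) = 10^(7.78 − 7.55) = 10^0.23 = 1.698.
Fraction as HOCl = 1 / (1 + 1.698) = 0.3706.

37.1%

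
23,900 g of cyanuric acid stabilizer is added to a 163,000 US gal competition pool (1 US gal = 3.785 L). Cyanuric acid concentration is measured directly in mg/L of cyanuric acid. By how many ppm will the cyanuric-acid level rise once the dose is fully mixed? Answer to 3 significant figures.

38.7 ppm

Volume: 163,000 US gal × 3.785 L/gal = 616,955 L.
Rise: 23,900 g / 616,955 L × 1000 = 38.74 mg/L.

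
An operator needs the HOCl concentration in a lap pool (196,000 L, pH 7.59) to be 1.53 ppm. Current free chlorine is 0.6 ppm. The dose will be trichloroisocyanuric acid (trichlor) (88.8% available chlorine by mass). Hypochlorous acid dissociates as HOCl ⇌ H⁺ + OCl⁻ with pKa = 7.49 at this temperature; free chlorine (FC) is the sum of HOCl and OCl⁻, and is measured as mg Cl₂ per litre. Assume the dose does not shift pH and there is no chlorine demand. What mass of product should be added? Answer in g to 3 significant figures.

630 g

[OCl⁻]/[HOCl] = 10^(pH − pKa) = 10^(7.59 − 7.49) = 1.259; fraction as HOCl = 1/(1 + 1.259) = 0.4427.
Free chlorine required for 1.53 ppm HOCl: 1.53 / 0.4427 = 3.456 ppm.
FC to add: 3.456 − 0.6 = 2.856 mg/L as Cl₂.
Cl₂ equivalent: 2.856 mg/L × 196,000 L = 559.8 g.
Product at 88.8% available Cl: 559.8 / 0.888 = 630.4 g.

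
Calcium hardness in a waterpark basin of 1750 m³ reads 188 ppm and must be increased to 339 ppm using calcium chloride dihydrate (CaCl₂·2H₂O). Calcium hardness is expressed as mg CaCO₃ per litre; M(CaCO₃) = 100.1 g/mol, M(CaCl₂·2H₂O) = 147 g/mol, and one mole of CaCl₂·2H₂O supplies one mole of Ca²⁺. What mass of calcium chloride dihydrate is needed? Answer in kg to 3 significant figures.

Volume: 1750 m³ = 1,750,000 L.
Hardness to add: (339 − 188) = 151 mg/L as CaCO₃ × 1,750,000 L = 264,200 g as CaCO₃.
Moles of Ca²⁺ (1 mol Ca²⁺ ≡ 1 mol CaCO₃): 264,200 / 100.1 g/mol = 2640 mol.
Mass of CaCl₂·2H₂O: 2640 × 147 = 388,100 g.

388 kg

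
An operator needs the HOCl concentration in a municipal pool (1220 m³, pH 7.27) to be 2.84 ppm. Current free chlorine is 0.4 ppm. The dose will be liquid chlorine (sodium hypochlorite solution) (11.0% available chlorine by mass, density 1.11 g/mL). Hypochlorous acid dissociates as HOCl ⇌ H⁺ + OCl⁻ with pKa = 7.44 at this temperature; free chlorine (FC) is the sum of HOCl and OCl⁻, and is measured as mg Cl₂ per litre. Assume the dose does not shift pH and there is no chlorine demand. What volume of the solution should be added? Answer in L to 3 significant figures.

Volume: 1220 m³ = 1,220,000 L.
[OCl⁻]/[HOCl] = 10^(pH − pKa) = 10^(7.27 − 7.44) = 0.6761; fraction as HOCl = 1/(1 + 0.6761) = 0.5966.
Free chlorine required for 2.84 ppm HOCl: 2.84 / 0.5966 = 4.76 ppm.
FC to add: 4.76 − 0.4 = 4.36 mg/L as Cl₂.
Cl₂ equivalent: 4.36 mg/L × 1,220,000 L = 5319 g.
Product at 11.0% available Cl: 5319 / 0.11 = 48,360 g.
Volume: 48,360 g ÷ 1.11 g/mL = 43,570 mL.

43.6 L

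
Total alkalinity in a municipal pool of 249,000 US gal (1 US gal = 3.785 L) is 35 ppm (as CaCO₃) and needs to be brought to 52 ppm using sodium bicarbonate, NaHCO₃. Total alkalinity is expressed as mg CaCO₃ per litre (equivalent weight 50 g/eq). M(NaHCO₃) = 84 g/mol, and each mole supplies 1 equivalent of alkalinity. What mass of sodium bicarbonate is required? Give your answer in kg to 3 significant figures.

Volume: 249,000 US gal × 3.785 L/gal = 942,465 L.
Alkalinity to add: (52 − 35) = 17 mg/L as CaCO₃ × 942,465 L = 16,020 g as CaCO₃.
Equivalents: 16,020 g ÷ 50 g/eq = 320.4 eq.
NaHCO₃ supplies 1 eq per mole → 320.4 mol.
Mass: 320.4 mol × 84 g/mol = 26,920 g.

26.9 kg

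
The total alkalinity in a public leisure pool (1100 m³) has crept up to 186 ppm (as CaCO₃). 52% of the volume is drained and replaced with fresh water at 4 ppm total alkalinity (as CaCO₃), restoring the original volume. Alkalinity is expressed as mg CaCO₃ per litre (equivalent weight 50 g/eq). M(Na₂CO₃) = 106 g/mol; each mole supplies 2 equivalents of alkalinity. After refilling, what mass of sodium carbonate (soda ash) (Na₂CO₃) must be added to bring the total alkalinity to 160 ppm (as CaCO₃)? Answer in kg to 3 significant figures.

Volume: 1100 m³ = 1,100,000 L.
After draining 52% and refilling: 186 × 0.48 + 4 × 0.52 = 91.36 ppm.
Deficit to target: 160 − 91.36 = 68.64 mg/L.
As CaCO₃: 68.64 mg/L × 1,100,000 L = 75,500 g; ÷ 50 g/eq ÷ 2 = 755 mol Na₂CO₃.
Mass: 755 × 106 = 80,030 g.

80.0 kg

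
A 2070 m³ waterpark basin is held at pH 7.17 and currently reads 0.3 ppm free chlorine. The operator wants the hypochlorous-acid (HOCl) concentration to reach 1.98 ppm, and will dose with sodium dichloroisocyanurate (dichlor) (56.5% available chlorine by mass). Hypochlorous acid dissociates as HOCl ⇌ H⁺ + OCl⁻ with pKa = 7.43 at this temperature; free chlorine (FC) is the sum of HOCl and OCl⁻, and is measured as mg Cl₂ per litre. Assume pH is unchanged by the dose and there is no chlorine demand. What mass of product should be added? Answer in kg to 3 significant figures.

10.1 kg

Volume: 2070 m³ = 2,070,000 L.
[OCl⁻]/[HOCl] = 10^(pH − pKa) = 10^(7.17 − 7.43) = 0.5495; fraction as HOCl = 1/(1 + 0.5495) = 0.6454.
Free chlorine required for 1.98 ppm HOCl: 1.98 / 0.6454 = 3.068 ppm.
FC to add: 3.068 − 0.3 = 2.768 mg/L as Cl₂.
Cl₂ equivalent: 2.768 mg/L × 2,070,000 L = 5730 g.
Product at 56.5% available Cl: 5730 / 0.565 = 10,140 g.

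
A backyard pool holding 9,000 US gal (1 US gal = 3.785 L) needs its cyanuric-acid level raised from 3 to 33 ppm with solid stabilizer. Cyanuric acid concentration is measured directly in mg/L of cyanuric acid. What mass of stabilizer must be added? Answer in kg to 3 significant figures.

1.02 kg

Volume: 9,000 US gal × 3.785 L/gal = 34,065 L.
CYA to add: (33 − 3) = 30 mg/L × 34,065 L = 1022 g cyanuric acid.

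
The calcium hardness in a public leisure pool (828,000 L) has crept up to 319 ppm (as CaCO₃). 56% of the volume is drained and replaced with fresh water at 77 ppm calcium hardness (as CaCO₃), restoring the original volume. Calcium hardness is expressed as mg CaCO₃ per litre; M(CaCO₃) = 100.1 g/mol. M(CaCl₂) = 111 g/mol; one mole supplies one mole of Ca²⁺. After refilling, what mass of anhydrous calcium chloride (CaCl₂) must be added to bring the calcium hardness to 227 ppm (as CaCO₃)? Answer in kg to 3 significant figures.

40.0 kg

After draining 56% and refilling: 319 × 0.44 + 77 × 0.56 = 183.48 ppm.
Deficit to target: 227 − 183.48 = 43.52 mg/L.
As CaCO₃: 43.52 mg/L × 828,000 L = 36,030 g; ÷ 100.1 = 360 mol Ca²⁺.
Mass: 360 × 111 = 39,960 g.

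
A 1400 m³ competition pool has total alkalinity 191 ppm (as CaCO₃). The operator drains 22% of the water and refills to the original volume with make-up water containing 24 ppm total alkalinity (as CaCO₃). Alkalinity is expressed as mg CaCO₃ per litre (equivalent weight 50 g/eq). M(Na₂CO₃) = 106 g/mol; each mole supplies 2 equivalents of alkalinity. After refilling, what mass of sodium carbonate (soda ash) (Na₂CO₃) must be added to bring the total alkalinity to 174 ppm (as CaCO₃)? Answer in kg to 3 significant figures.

Volume: 1400 m³ = 1,400,000 L.
After draining 22% and refilling: 191 × 0.78 + 24 × 0.22 = 154.26 ppm.
Deficit to target: 174 − 154.26 = 19.74 mg/L.
As CaCO₃: 19.74 mg/L × 1,400,000 L = 27,640 g; ÷ 50 g/eq ÷ 2 = 276.4 mol Na₂CO₃.
Mass: 276.4 × 106 = 29,290 g.

29.3 kg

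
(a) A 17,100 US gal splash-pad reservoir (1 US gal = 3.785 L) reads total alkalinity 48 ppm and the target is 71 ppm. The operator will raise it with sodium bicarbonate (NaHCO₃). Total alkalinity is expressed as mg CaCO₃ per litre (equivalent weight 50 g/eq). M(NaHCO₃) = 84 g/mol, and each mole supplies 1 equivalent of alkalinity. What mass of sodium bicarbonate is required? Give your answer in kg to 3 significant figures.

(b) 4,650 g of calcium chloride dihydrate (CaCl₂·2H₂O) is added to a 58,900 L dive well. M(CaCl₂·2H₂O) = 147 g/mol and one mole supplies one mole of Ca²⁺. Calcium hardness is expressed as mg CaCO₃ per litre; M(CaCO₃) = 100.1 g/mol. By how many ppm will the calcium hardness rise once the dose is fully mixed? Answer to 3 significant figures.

(a) 2.50 kg; (b) 53.8 ppm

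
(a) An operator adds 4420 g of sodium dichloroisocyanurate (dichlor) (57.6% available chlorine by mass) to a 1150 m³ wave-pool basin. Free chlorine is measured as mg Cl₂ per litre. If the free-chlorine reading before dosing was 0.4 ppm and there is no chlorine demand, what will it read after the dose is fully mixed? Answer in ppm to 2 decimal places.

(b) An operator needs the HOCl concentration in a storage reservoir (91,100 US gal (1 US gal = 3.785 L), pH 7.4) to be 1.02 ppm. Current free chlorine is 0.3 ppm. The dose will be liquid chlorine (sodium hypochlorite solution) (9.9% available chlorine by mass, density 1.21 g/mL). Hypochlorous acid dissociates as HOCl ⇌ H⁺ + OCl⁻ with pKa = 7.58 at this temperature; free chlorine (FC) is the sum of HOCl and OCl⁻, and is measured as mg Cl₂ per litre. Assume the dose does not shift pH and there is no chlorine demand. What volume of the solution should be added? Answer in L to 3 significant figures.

(a) 2.61 ppm; (b) 4.01 L

(a) Volume: 1150 m³ = 1,150,000 L.
(a) Available chlorine delivered: 4420 g × 0.576 = 2546 g as Cl₂.
(a) Concentration rise: 2546 g / 1,150,000 L = 2.214 mg/L = 2.21 ppm.
(a) Final FC: 0.4 + 2.21 = 2.61 ppm.

(b) Volume: 91,100 US gal × 3.785 L/gal = 344,814 L.
(b) [OCl⁻]/[HOCl] = 10^(pH − pKa) = 10^(7.4 − 7.58) = 0.6607; fraction as HOCl = 1/(1 + 0.6607) = 0.6022.
(b) Free chlorine required for 1.02 ppm HOCl: 1.02 / 0.6022 = 1.694 ppm.
(b) FC to add: 1.694 − 0.3 = 1.394 mg/L as Cl₂.
(b) Cl₂ equivalent: 1.394 mg/L × 344,814 L = 480.6 g.
(b) Product at 9.9% available Cl: 480.6 / 0.099 = 4855 g.
(b) Volume: 4855 g ÷ 1.21 g/mL = 4012 mL.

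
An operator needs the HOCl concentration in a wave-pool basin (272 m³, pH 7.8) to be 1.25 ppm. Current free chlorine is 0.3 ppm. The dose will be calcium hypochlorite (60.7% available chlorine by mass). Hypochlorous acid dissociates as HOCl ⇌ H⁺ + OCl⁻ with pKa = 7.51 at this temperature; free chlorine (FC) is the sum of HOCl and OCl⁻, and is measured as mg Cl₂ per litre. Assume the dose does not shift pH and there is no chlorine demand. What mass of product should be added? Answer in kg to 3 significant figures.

1.52 kg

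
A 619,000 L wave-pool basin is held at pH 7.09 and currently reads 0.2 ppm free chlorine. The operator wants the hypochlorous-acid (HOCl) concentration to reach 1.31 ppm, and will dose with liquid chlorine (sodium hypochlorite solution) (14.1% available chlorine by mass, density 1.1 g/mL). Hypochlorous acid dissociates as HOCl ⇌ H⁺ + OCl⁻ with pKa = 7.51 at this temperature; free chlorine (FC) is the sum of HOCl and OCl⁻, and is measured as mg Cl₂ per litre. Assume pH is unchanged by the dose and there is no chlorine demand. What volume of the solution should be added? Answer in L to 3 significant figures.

6.42 L

[OCl⁻]/[HOCl] = 10^(pH − pKa) = 10^(7.09 − 7.51) = 0.3802; fraction as HOCl = 1/(1 + 0.3802) = 0.7245.
Free chlorine required for 1.31 ppm HOCl: 1.31 / 0.7245 = 1.808 ppm.
FC to add: 1.808 − 0.2 = 1.608 mg/L as Cl₂.
Cl₂ equivalent: 1.608 mg/L × 619,000 L = 995.4 g.
Product at 14.1% available Cl: 995.4 / 0.141 = 7059 g.
Volume: 7059 g ÷ 1.1 g/mL = 6418 mL.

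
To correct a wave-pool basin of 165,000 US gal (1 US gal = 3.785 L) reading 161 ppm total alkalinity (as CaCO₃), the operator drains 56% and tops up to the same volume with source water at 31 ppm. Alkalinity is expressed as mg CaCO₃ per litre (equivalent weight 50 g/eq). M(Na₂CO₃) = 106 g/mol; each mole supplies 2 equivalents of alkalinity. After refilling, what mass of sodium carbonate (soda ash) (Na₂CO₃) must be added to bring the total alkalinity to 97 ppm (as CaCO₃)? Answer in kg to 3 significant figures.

5.83 kg

Volume: 165,000 US gal × 3.785 L/gal = 624,525 L.
After draining 56% and refilling: 161 × 0.44 + 31 × 0.56 = 88.2 ppm.
Deficit to target: 97 − 88.2 = 8.8 mg/L.
As CaCO₃: 8.8 mg/L × 624,525 L = 5496 g; ÷ 50 g/eq ÷ 2 = 54.96 mol Na₂CO₃.
Mass: 54.96 × 106 = 5826 g.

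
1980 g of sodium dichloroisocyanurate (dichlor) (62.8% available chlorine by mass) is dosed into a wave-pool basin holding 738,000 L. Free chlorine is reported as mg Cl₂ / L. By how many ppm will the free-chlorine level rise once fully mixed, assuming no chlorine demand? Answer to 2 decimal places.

1.68 ppm

Available chlorine delivered: 1980 g × 0.628 = 1243 g as Cl₂.
Concentration rise: 1243 g / 738,000 L = 1.685 mg/L = 1.68 ppm.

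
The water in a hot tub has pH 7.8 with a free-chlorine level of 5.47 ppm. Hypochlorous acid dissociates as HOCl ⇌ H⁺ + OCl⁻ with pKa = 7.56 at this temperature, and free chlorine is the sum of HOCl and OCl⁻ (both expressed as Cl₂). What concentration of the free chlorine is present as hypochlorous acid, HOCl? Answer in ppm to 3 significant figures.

2.00 ppm

[OCl⁻]/[HOCl] = 10^(pH − pKa) = 10^(7.8 − 7.56) = 10^0.24 = 1.738.
Fraction as HOCl = 1 / (1 + 1.738) = 0.3653.
HOCl = 0.3653 × 5.47 ppm = 1.998 ppm.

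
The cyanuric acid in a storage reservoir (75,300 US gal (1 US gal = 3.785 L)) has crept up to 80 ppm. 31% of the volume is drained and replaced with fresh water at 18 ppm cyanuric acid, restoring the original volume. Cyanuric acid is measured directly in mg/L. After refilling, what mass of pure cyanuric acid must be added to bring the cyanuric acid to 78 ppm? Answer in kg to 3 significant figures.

Volume: 75,300 US gal × 3.785 L/gal = 285,010 L.
After draining 31% and refilling: 80 × 0.69 + 18 × 0.31 = 60.78 ppm.
Deficit to target: 78 − 60.78 = 17.22 mg/L.
Mass: 17.22 mg/L × 285,010 L = 4908 g cyanuric acid.

4.91 kg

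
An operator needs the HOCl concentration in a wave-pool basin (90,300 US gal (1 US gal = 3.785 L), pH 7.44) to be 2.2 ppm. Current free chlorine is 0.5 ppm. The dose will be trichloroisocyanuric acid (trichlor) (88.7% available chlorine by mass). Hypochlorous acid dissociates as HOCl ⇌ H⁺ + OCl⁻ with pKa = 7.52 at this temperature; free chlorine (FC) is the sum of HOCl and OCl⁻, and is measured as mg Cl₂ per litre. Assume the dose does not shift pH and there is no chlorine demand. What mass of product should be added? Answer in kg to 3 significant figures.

1.36 kg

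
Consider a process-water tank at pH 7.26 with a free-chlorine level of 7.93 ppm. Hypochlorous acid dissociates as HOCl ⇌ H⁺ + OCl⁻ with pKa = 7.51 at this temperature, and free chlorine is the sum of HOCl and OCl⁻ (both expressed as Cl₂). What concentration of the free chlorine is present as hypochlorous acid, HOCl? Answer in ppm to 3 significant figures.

[OCl⁻]/[HOCl] = 10^(pH − pKa) = 10^(7.26 − 7.51) = 10^-0.25 = 0.5623.
Fraction as HOCl = 1 / (1 + 0.5623) = 0.6401.
HOCl = 0.6401 × 7.93 ppm = 5.076 ppm.

5.08 ppm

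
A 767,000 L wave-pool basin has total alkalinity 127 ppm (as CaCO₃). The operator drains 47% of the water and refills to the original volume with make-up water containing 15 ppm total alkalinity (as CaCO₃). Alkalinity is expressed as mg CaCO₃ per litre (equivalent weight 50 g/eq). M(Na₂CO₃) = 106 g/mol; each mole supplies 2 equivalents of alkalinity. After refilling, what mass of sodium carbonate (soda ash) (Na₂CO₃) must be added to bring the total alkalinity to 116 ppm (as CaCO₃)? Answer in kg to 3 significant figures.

After draining 47% and refilling: 127 × 0.53 + 15 × 0.47 = 74.36 ppm.
Deficit to target: 116 − 74.36 = 41.64 mg/L.
As CaCO₃: 41.64 mg/L × 767,000 L = 31,940 g; ÷ 50 g/eq ÷ 2 = 319.4 mol Na₂CO₃.
Mass: 319.4 × 106 = 33,850 g.

33.9 kg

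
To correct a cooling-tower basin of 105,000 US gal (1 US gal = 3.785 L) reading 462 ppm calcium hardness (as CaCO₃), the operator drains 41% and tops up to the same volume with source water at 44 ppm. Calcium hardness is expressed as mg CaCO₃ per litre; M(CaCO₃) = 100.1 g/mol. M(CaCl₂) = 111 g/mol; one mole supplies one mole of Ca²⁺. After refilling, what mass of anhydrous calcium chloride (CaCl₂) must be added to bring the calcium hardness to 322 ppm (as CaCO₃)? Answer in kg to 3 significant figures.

Volume: 105,000 US gal × 3.785 L/gal = 397,425 L.
After draining 41% and refilling: 462 × 0.59 + 44 × 0.41 = 290.62 ppm.
Deficit to target: 322 − 290.62 = 31.38 mg/L.
As CaCO₃: 31.38 mg/L × 397,425 L = 12,470 g; ÷ 100.1 = 124.6 mol Ca²⁺.
Mass: 124.6 × 111 = 13,830 g.

13.8 kg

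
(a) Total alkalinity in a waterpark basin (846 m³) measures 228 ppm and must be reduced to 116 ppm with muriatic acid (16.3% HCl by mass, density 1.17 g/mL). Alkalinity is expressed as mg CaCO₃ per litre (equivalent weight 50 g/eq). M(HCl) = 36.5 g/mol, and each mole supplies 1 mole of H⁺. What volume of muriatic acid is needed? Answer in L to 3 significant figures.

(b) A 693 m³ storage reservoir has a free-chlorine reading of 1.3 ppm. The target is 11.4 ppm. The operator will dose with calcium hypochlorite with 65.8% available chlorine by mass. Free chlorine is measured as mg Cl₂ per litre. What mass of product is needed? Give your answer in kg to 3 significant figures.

(a) 363 L; (b) 10.6 kg

(a) Volume: 846 m³ = 846,000 L.
(a) Alkalinity to neutralize: (228 − 116) = 112 mg/L as CaCO₃ × 846,000 L = 94,750 g as CaCO₃.
(a) Equivalents of H⁺ required: 94,750 ÷ 50 g/eq = 1895 eq = 1895 mol HCl.
(a) Mass of HCl: 1895 × 36.5 = 69,170 g.
(a) Mass of 16.3% solution: 69,170 / 0.163 = 424,300 g.
(a) Volume: 424,300 g ÷ 1.17 g/mL = 362,700 mL.

(b) Volume: 693 m³ = 693,000 L.
(b) Chlorine deficit: 11.4 − 1.3 = 10.1 ppm = 10.1 mg/L as Cl₂.
(b) Cl₂ equivalent needed: 10.1 mg/L × 693,000 L = 6,999,000 mg = 6999 g.
(b) Product at 65.8% available chlorine: 6999 / 0.658 = 10,640 g.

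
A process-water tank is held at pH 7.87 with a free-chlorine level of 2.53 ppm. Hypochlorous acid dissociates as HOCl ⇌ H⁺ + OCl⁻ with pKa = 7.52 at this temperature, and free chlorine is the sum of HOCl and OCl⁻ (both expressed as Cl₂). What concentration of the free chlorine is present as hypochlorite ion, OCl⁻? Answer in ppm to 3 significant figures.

[OCl⁻]/[HOCl] = 10^(pH − pKa) = 10^(7.87 − 7.52) = 10^0.35 = 2.239.
Fraction as HOCl = 1 / (1 + 2.239) = 0.3088.
OCl⁻ = (1 − 0.3088) × 2.53 ppm = 1.749 ppm.

1.75 ppm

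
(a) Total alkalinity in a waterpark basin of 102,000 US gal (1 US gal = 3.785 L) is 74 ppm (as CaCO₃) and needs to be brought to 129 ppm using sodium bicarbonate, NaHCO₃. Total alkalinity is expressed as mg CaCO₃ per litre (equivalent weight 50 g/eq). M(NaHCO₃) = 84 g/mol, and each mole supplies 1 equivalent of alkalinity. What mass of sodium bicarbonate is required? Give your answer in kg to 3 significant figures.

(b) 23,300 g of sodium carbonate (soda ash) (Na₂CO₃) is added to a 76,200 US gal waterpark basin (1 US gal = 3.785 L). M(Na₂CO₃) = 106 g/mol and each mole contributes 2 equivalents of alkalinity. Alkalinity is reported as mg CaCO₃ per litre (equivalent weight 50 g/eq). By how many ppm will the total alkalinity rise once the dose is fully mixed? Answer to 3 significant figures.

(a) 35.7 kg; (b) 76.2 ppm

(a) Volume: 102,000 US gal × 3.785 L/gal = 386,070 L.
(a) Alkalinity to add: (129 − 74) = 55 mg/L as CaCO₃ × 386,070 L = 21,230 g as CaCO₃.
(a) Equivalents: 21,230 g ÷ 50 g/eq = 424.7 eq.
(a) NaHCO₃ supplies 1 eq per mole → 424.7 mol.
(a) Mass: 424.7 mol × 84 g/mol = 35,670 g.

(b) Volume: 76,200 US gal × 3.785 L/gal = 288,417 L.
(b) Moles of Na₂CO₃: 23,300 g ÷ 106 g/mol = 219.8 mol → 439.6 eq of alkalinity.
(b) As CaCO₃: 439.6 eq × 50 g/eq = 21,980 g.
(b) Rise: 21,980 g / 288,417 L × 1000 = 76.21 mg/L.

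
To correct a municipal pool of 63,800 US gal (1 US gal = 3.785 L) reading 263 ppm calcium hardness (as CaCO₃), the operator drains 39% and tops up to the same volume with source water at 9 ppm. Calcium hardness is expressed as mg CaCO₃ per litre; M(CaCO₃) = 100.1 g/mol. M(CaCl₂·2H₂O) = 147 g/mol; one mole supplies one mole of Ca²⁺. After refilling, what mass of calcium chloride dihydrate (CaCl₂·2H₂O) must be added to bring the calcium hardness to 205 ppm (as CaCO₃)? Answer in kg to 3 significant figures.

Volume: 63,800 US gal × 3.785 L/gal = 241,483 L.
After draining 39% and refilling: 263 × 0.61 + 9 × 0.39 = 163.94 ppm.
Deficit to target: 205 − 163.94 = 41.06 mg/L.
As CaCO₃: 41.06 mg/L × 241,483 L = 9915 g; ÷ 100.1 = 99.05 mol Ca²⁺.
Mass: 99.05 × 147 = 14,560 g.

14.6 kg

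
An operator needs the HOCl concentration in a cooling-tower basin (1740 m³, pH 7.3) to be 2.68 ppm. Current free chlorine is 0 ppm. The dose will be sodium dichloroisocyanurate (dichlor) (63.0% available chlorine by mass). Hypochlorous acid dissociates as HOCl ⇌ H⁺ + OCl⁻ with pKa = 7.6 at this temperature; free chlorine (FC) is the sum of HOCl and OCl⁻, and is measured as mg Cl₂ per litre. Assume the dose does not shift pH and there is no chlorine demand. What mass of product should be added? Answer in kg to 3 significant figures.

11.1 kg

Volume: 1740 m³ = 1,740,000 L.
[OCl⁻]/[HOCl] = 10^(pH − pKa) = 10^(7.3 − 7.6) = 0.5012; fraction as HOCl = 1/(1 + 0.5012) = 0.6661.
Free chlorine required for 2.68 ppm HOCl: 2.68 / 0.6661 = 4.023 ppm.
FC to add: 4.023 − 0 = 4.023 mg/L as Cl₂.
Cl₂ equivalent: 4.023 mg/L × 1,740,000 L = 7000 g.
Product at 63.0% available Cl: 7000 / 0.63 = 11,110 g.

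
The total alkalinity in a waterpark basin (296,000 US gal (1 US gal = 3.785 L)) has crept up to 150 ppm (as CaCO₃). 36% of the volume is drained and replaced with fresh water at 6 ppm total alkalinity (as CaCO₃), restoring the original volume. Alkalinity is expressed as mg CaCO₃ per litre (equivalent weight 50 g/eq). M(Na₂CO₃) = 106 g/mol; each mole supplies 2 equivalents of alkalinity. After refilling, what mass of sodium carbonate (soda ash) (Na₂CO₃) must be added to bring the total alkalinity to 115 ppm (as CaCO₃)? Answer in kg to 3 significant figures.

Volume: 296,000 US gal × 3.785 L/gal = 1,120,360 L.
After draining 36% and refilling: 150 × 0.64 + 6 × 0.36 = 98.16 ppm.
Deficit to target: 115 − 98.16 = 16.84 mg/L.
As CaCO₃: 16.84 mg/L × 1,120,360 L = 18,870 g; ÷ 50 g/eq ÷ 2 = 188.7 mol Na₂CO₃.
Mass: 188.7 × 106 = 20,000 g.

20.0 kg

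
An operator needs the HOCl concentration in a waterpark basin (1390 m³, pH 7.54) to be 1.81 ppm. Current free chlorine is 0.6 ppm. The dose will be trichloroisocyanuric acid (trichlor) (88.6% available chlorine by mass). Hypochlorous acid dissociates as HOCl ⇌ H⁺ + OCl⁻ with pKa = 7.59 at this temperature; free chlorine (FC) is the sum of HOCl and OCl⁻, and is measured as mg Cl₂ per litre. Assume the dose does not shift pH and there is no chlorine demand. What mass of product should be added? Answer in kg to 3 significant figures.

4.43 kg

Volume: 1390 m³ = 1,390,000 L.
[OCl⁻]/[HOCl] = 10^(pH − pKa) = 10^(7.54 − 7.59) = 0.8913; fraction as HOCl = 1/(1 + 0.8913) = 0.5288.
Free chlorine required for 1.81 ppm HOCl: 1.81 / 0.5288 = 3.423 ppm.
FC to add: 3.423 − 0.6 = 2.823 mg/L as Cl₂.
Cl₂ equivalent: 2.823 mg/L × 1,390,000 L = 3924 g.
Product at 88.6% available Cl: 3924 / 0.886 = 4429 g.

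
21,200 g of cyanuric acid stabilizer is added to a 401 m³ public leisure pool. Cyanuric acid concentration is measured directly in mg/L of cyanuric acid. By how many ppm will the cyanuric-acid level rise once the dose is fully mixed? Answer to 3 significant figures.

Volume: 401 m³ = 401,000 L.
Rise: 21,200 g / 401,000 L × 1000 = 52.87 mg/L.

52.9 ppm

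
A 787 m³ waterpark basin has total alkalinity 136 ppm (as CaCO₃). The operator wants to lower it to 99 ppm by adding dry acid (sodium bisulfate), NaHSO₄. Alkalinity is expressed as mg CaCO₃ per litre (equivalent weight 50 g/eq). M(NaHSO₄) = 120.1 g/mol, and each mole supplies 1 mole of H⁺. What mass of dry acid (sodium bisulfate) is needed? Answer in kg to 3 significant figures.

Volume: 787 m³ = 787,000 L.
Alkalinity to neutralize: (136 − 99) = 37 mg/L as CaCO₃ × 787,000 L = 29,120 g as CaCO₃.
Equivalents of H⁺ required: 29,120 ÷ 50 g/eq = 582.4 eq = 582.4 mol NaHSO₄.
Mass of NaHSO₄: 582.4 × 120.1 = 69,940 g.

69.9 kg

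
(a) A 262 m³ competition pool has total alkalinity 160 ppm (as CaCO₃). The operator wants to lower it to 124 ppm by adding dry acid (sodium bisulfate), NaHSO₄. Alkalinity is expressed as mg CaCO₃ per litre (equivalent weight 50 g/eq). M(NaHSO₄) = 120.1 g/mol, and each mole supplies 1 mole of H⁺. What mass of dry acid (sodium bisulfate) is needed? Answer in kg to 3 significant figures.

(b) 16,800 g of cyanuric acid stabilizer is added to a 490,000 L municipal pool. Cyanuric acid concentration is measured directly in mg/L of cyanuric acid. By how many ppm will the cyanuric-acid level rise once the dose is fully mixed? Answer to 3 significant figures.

(a) 22.7 kg; (b) 34.3 ppm

(a) Volume: 262 m³ = 262,000 L.
(a) Alkalinity to neutralize: (160 − 124) = 36 mg/L as CaCO₃ × 262,000 L = 9432 g as CaCO₃.
(a) Equivalents of H⁺ required: 9432 ÷ 50 g/eq = 188.6 eq = 188.6 mol NaHSO₄.
(a) Mass of NaHSO₄: 188.6 × 120.1 = 22,660 g.

(b) Rise: 16,800 g / 490,000 L × 1000 = 34.29 mg/L.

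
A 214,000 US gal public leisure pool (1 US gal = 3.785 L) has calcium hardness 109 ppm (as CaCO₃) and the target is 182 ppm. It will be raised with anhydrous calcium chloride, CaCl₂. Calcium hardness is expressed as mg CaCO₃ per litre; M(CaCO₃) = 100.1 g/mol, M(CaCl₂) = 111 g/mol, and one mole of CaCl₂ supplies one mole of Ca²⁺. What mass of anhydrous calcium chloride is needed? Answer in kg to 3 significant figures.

Volume: 214,000 US gal × 3.785 L/gal = 809,990 L.
Hardness to add: (182 − 109) = 73 mg/L as CaCO₃ × 809,990 L = 59,130 g as CaCO₃.
Moles of Ca²⁺ (1 mol Ca²⁺ ≡ 1 mol CaCO₃): 59,130 / 100.1 g/mol = 590.7 mol.
Mass of CaCl₂: 590.7 × 111 = 65,570 g.

65.6 kg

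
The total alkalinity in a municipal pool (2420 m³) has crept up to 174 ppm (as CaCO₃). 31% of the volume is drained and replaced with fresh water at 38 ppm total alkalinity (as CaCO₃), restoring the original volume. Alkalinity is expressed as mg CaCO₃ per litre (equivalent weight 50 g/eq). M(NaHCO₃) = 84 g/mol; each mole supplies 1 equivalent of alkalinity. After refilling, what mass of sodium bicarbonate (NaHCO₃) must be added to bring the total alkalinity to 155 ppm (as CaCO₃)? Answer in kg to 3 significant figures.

Volume: 2420 m³ = 2,420,000 L.
After draining 31% and refilling: 174 × 0.69 + 38 × 0.31 = 131.84 ppm.
Deficit to target: 155 − 131.84 = 23.16 mg/L.
As CaCO₃: 23.16 mg/L × 2,420,000 L = 56,050 g; ÷ 50 g/eq ÷ 1 = 1121 mol NaHCO₃.
Mass: 1121 × 84 = 94,160 g.

94.2 kg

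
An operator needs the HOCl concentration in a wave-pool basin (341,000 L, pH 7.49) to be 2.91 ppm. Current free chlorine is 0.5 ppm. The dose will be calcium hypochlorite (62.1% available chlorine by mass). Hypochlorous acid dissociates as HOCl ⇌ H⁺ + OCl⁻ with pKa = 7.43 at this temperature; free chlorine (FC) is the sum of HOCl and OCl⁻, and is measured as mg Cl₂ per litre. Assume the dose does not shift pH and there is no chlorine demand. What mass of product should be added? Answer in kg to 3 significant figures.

3.16 kg

[OCl⁻]/[HOCl] = 10^(pH − pKa) = 10^(7.49 − 7.43) = 1.148; fraction as HOCl = 1/(1 + 1.148) = 0.4655.
Free chlorine required for 2.91 ppm HOCl: 2.91 / 0.4655 = 6.251 ppm.
FC to add: 6.251 − 0.5 = 5.751 mg/L as Cl₂.
Cl₂ equivalent: 5.751 mg/L × 341,000 L = 1961 g.
Product at 62.1% available Cl: 1961 / 0.621 = 3158 g.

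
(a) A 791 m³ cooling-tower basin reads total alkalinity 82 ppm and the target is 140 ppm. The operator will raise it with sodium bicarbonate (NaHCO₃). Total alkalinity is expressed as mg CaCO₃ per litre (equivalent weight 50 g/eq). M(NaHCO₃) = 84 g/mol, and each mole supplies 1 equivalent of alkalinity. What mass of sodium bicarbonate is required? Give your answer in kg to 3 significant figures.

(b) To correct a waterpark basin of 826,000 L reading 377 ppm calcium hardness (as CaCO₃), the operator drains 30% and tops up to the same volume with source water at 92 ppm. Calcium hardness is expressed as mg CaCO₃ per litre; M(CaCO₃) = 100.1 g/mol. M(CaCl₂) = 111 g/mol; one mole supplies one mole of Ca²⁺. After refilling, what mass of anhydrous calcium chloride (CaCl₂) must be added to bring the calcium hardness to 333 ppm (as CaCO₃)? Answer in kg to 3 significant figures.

(a) Volume: 791 m³ = 791,000 L.
(a) Alkalinity to add: (140 − 82) = 58 mg/L as CaCO₃ × 791,000 L = 45,880 g as CaCO₃.
(a) Equivalents: 45,880 g ÷ 50 g/eq = 917.6 eq.
(a) NaHCO₃ supplies 1 eq per mole → 917.6 mol.
(a) Mass: 917.6 mol × 84 g/mol = 77,080 g.

(b) After draining 30% and refilling: 377 × 0.70 + 92 × 0.30 = 291.5 ppm.
(b) Deficit to target: 333 − 291.5 = 41.5 mg/L.
(b) As CaCO₃: 41.5 mg/L × 826,000 L = 34,280 g; ÷ 100.1 = 342.4 mol Ca²⁺.
(b) Mass: 342.4 × 111 = 38,010 g.

(a) 77.1 kg; (b) 38.0 kg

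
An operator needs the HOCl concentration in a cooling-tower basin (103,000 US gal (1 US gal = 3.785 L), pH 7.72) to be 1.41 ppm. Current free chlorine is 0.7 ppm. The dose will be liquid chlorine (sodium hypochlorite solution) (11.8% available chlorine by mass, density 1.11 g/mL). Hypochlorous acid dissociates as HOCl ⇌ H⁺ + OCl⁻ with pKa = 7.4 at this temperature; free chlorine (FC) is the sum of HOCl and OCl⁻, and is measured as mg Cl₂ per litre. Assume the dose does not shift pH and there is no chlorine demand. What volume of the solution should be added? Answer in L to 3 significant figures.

Volume: 103,000 US gal × 3.785 L/gal = 389,855 L.
[OCl⁻]/[HOCl] = 10^(pH − pKa) = 10^(7.72 − 7.4) = 2.089; fraction as HOCl = 1/(1 + 2.089) = 0.3237.
Free chlorine required for 1.41 ppm HOCl: 1.41 / 0.3237 = 4.356 ppm.
FC to add: 4.356 − 0.7 = 3.656 mg/L as Cl₂.
Cl₂ equivalent: 3.656 mg/L × 389,855 L = 1425 g.
Product at 11.8% available Cl: 1425 / 0.118 = 12,080 g.
Volume: 12,080 g ÷ 1.11 g/mL = 10,880 mL.

10.9 L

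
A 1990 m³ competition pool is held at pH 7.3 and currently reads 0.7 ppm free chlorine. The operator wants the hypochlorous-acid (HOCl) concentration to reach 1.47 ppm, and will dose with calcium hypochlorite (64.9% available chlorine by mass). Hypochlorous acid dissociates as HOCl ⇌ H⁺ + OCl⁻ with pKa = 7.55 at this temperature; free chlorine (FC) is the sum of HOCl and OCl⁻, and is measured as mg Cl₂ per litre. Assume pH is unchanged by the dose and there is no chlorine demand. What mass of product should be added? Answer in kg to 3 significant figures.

Volume: 1990 m³ = 1,990,000 L.
[OCl⁻]/[HOCl] = 10^(pH − pKa) = 10^(7.3 − 7.55) = 0.5623; fraction as HOCl = 1/(1 + 0.5623) = 0.6401.
Free chlorine required for 1.47 ppm HOCl: 1.47 / 0.6401 = 2.297 ppm.
FC to add: 2.297 − 0.7 = 1.597 mg/L as Cl₂.
Cl₂ equivalent: 1.597 mg/L × 1,990,000 L = 3177 g.
Product at 64.9% available Cl: 3177 / 0.649 = 4896 g.

4.90 kg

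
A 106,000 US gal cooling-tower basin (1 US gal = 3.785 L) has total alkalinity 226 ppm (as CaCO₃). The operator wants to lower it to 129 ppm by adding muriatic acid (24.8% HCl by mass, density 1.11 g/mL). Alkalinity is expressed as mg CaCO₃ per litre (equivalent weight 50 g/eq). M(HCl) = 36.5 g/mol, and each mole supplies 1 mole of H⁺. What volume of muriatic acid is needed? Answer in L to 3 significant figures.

103 L

Volume: 106,000 US gal × 3.785 L/gal = 401,210 L.
Alkalinity to neutralize: (226 − 129) = 97 mg/L as CaCO₃ × 401,210 L = 38,920 g as CaCO₃.
Equivalents of H⁺ required: 38,920 ÷ 50 g/eq = 778.3 eq = 778.3 mol HCl.
Mass of HCl: 778.3 × 36.5 = 28,410 g.
Mass of 24.8% solution: 28,410 / 0.248 = 114,600 g.
Volume: 114,600 g ÷ 1.11 g/mL = 103,200 mL.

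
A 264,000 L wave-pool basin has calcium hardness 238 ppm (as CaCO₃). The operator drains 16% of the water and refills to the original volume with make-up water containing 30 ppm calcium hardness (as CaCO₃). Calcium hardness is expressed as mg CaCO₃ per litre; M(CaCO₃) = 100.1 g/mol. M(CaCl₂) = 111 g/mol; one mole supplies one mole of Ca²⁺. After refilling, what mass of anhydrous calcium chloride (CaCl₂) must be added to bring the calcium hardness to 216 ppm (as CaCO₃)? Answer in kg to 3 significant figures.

After draining 16% and refilling: 238 × 0.84 + 30 × 0.16 = 204.72 ppm.
Deficit to target: 216 − 204.72 = 11.28 mg/L.
As CaCO₃: 11.28 mg/L × 264,000 L = 2978 g; ÷ 100.1 = 29.75 mol Ca²⁺.
Mass: 29.75 × 111 = 3302 g.

3.30 kg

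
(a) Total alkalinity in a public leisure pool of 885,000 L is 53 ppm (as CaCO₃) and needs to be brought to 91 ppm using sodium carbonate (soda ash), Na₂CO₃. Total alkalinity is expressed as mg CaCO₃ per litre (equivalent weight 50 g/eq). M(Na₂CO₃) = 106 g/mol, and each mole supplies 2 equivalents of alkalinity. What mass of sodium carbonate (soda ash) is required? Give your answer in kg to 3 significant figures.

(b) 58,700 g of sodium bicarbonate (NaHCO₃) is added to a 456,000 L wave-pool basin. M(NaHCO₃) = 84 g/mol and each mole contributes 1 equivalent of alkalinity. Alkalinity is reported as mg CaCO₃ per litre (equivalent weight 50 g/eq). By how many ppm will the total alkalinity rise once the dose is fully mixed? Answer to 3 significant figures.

(a) 35.6 kg; (b) 76.6 ppm

(a) Alkalinity to add: (91 − 53) = 38 mg/L as CaCO₃ × 885,000 L = 33,630 g as CaCO₃.
(a) Equivalents: 33,630 g ÷ 50 g/eq = 672.6 eq.
(a) Each mole of Na₂CO₃ supplies 2 eq, so 672.6 / 2 = 336.3 mol.
(a) Mass: 336.3 mol × 106 g/mol = 35,650 g.

(b) Moles of NaHCO₃: 58,700 g ÷ 84 g/mol = 698.8 mol → 698.8 eq of alkalinity.
(b) As CaCO₃: 698.8 eq × 50 g/eq = 34,940 g.
(b) Rise: 34,940 g / 456,000 L × 1000 = 76.62 mg/L.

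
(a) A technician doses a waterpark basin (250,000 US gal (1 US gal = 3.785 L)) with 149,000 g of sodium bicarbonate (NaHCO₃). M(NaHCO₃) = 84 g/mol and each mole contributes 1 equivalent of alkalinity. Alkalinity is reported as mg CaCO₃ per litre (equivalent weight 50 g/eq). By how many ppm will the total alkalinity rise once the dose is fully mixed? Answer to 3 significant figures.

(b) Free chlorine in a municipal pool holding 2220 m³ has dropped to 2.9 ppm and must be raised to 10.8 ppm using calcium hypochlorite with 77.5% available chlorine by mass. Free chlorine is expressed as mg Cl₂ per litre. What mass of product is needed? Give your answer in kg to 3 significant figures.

(a) Volume: 250,000 US gal × 3.785 L/gal = 946,250 L.
(a) Moles of NaHCO₃: 149,000 g ÷ 84 g/mol = 1774 mol → 1774 eq of alkalinity.
(a) As CaCO₃: 1774 eq × 50 g/eq = 88,690 g.
(a) Rise: 88,690 g / 946,250 L × 1000 = 93.73 mg/L.

(b) Volume: 2220 m³ = 2,220,000 L.
(b) Chlorine deficit: 10.8 − 2.9 = 7.9 ppm = 7.9 mg/L as Cl₂.
(b) Cl₂ equivalent needed: 7.9 mg/L × 2,220,000 L = 17,540,000 mg = 17,540 g.
(b) Product at 77.5% available chlorine: 17,540 / 0.775 = 22,630 g.

(a) 93.7 ppm; (b) 22.6 kg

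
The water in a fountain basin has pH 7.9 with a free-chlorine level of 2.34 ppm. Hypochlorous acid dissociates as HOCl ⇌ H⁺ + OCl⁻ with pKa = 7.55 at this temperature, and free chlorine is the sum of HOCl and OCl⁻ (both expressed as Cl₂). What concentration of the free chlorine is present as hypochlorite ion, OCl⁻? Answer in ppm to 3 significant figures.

[OCl⁻]/[HOCl] = 10^(pH − pKa) = 10^(7.9 − 7.55) = 10^0.35 = 2.239.
Fraction as HOCl = 1 / (1 + 2.239) = 0.3088.
OCl⁻ = (1 − 0.3088) × 2.34 ppm = 1.617 ppm.

1.62 ppm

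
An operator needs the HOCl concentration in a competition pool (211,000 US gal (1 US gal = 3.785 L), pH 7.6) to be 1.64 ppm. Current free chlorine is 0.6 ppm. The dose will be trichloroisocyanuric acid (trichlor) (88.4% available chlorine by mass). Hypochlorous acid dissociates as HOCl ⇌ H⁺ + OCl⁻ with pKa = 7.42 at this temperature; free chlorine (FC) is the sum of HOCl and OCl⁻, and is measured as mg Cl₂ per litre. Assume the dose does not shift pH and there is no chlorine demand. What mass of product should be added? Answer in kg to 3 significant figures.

3.18 kg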